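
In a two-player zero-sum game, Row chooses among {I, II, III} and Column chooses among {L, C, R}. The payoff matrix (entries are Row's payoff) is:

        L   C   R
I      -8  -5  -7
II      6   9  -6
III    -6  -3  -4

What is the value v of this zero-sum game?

-30/7

Row minima: I → -8, II → -6, III → -6; maximin = -6.
Column maxima: L → 6, C → 9, R → -4; minimax = -4.
-6 ≠ -4, so there is no saddle point; optimal play is mixed.
I is strictly dominated by II, so Row never plays it.
C is strictly dominated by L (it gives Row strictly more in every row), so Column never plays it.
On the remaining 2×2 (II, III vs L, R):
Let Row play II with probability p. Expected payoff against L: 6p + (-6)(1−p) = 12p − 6; against R: (-6)p + (-4)(1−p) = −2p − 4.
Setting these equal: 12p − 6 = −2p − 4 ⇒ 14p = 2 ⇒ p = 1/7, and the value is (12)·(1/7) − 6 = -30/7.
For Column: with q = P(L), equating II's and III's payoffs gives 12q − 6 = −2q − 4 ⇒ q = 1/7.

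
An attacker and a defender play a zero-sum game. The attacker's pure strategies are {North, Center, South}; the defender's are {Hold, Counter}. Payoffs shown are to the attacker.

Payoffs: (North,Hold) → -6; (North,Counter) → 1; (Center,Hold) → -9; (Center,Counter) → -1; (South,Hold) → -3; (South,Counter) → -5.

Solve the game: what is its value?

Row minima: North → -6, Center → -9, South → -5; maximin = -5.
Column maxima: Hold → -3, Counter → 1; minimax = -3.
-5 ≠ -3, so there is no saddle point; optimal play is mixed.
Center is strictly dominated by North, so the attacker never plays it.
On the remaining 2×2 (North, South vs Hold, Counter):
Let the attacker play North with probability p. Expected payoff against Hold: (-6)p + (-3)(1−p) = −3p − 3; against Counter: 1p + (-5)(1−p) = 6p − 5.
Setting these equal: −3p − 3 = 6p − 5 ⇒ −9p = -2 ⇒ p = 2/9, and the value is (-3)·(2/9) − 3 = -11/3.
For the defender: with q = P(Hold), equating North's and South's payoffs gives −7q + 1 = 2q − 5 ⇒ q = 2/3.

-11/3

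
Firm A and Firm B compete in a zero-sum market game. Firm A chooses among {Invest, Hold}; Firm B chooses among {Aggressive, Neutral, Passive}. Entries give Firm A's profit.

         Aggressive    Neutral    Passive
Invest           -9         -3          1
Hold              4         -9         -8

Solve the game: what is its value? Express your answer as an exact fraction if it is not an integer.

-93/19

Row minima: Invest → -9, Hold → -9; maximin = -9.
Column maxima: Aggressive → 4, Neutral → -3, Passive → 1; minimax = -3.
-9 ≠ -3, so there is no saddle point; optimal play is mixed.
Passive is strictly dominated by Neutral (it gives Firm A strictly more in every row), so Firm B never plays it.
On the remaining 2×2 (Invest, Hold vs Aggressive, Neutral):
Let Firm A play Invest with probability p. Expected payoff against Aggressive: (-9)p + 4(1−p) = −13p + 4; against Neutral: (-3)p + (-9)(1−p) = 6p − 9.
Setting these equal: −13p + 4 = 6p − 9 ⇒ −19p = -13 ⇒ p = 13/19, and the value is (-13)·(13/19) + 4 = -93/19.
For Firm B: with q = P(Aggressive), equating Invest's and Hold's payoffs gives −6q − 3 = 13q − 9 ⇒ q = 6/19.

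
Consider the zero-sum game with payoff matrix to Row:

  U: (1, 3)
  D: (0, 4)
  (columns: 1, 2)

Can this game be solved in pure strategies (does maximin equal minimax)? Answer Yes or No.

Yes

Row minima: U → 1, D → 0; maximin = 1.
Column maxima: 1 → 1, 2 → 4; minimax = 1.
maximin = minimax = 1, so a saddle point exists.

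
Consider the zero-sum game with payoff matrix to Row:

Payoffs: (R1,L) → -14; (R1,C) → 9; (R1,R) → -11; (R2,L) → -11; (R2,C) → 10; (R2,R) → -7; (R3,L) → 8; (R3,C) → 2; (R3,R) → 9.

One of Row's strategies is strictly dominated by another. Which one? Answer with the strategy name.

R2 gives a strictly higher payoff than R1 against every column: -11 > -14, 10 > 9, -7 > -11.
So R1 is strictly dominated and Row never plays it.

R1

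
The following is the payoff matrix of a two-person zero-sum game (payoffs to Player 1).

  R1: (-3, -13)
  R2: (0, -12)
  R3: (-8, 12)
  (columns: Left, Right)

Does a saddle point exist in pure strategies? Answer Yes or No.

Row minima: R1 → -13, R2 → -12, R3 → -8; maximin = -8.
Column maxima: Left → 0, Right → 12; minimax = 0.
-8 ≠ 0, so no pure-strategy equilibrium exists.

No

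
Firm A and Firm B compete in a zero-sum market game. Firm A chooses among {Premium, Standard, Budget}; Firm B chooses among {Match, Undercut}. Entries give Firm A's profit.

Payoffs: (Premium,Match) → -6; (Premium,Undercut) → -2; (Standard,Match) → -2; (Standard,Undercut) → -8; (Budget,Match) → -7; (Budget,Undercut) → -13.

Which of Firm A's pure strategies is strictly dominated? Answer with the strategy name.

Premium gives a strictly higher payoff than Budget against every column: -6 > -7, -2 > -13.
So Budget is strictly dominated and Firm A never plays it.

Budget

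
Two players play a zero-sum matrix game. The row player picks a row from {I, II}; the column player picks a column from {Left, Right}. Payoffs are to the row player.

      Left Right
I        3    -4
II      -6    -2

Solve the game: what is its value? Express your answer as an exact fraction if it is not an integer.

Row minima: I → -4, II → -6; maximin = -4.
Column maxima: Left → 3, Right → -2; minimax = -2.
-4 ≠ -2, so there is no saddle point; optimal play is mixed.
Let the row player play I with probability p. Expected payoff against Left: 3p + (-6)(1−p) = 9p − 6; against Right: (-4)p + (-2)(1−p) = −2p − 2.
Setting these equal: 9p − 6 = −2p − 2 ⇒ 11p = 4 ⇒ p = 4/11, and the value is (9)·(4/11) − 6 = -30/11.
For the column player: with q = P(Left), equating I's and II's payoffs gives 7q − 4 = −4q − 2 ⇒ q = 2/11.

-30/11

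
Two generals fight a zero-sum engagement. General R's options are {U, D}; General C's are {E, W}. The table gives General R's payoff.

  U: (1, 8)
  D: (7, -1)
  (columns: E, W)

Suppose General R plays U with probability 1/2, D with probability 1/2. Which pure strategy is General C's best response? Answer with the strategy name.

If General C plays E, General R's expected payoff is (1/2)·1 + (1/2)·7 = 4.
If General C plays W, General R's expected payoff is (1/2)·8 + (1/2)·(-1) = 7/2.
General C minimizes General R's payoff; the smallest is 7/2, so the best response is W.

W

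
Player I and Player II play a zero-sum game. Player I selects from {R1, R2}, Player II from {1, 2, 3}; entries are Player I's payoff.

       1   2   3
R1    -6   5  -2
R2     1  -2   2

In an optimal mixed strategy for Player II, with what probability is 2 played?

1/2

Row minima: R1 → -6, R2 → -2; maximin = -2.
Column maxima: 1 → 1, 2 → 5, 3 → 2; minimax = 1.
-2 ≠ 1, so there is no saddle point; optimal play is mixed.
3 is strictly dominated by 1 (it gives Player I strictly more in every row), so Player II never plays it.
On the remaining 2×2 (R1, R2 vs 1, 2):
Let Player I play R1 with probability p. Expected payoff against 1: (-6)p + 1(1−p) = −7p + 1; against 2: 5p + (-2)(1−p) = 7p − 2.
Setting these equal: −7p + 1 = 7p − 2 ⇒ −14p = -3 ⇒ p = 3/14, and the value is (-7)·(3/14) + 1 = -1/2.
For Player II: with q = P(1), equating R1's and R2's payoffs gives −11q + 5 = 3q − 2 ⇒ q = 1/2.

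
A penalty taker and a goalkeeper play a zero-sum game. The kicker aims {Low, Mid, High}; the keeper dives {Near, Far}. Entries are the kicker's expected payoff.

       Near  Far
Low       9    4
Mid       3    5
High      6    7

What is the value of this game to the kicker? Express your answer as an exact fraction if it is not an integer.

13/2

Row minima: Low → 4, Mid → 3, High → 6; maximin = 6.
Column maxima: Near → 9, Far → 7; minimax = 7.
6 ≠ 7, so there is no saddle point; optimal play is mixed.
Mid is strictly dominated by High, so the kicker never plays it.
On the remaining 2×2 (Low, High vs Near, Far):
Let the kicker play Low with probability p. Expected payoff against Near: 9p + 6(1−p) = 3p + 6; against Far: 4p + 7(1−p) = −3p + 7.
Setting these equal: 3p + 6 = −3p + 7 ⇒ 6p = 1 ⇒ p = 1/6, and the value is (3)·(1/6) + 6 = 13/2.
For the keeper: with q = P(Near), equating Low's and High's payoffs gives 5q + 4 = −q + 7 ⇒ q = 1/2.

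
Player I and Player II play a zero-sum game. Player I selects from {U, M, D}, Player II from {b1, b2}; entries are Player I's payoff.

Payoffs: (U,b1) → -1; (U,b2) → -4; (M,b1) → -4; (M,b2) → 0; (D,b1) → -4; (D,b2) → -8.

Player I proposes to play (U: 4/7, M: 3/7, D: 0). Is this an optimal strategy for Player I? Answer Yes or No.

Against b1 this mix gives (4/7)·(-1) + (3/7)·(-4) = -16/7.
Against b2 this mix gives (4/7)·(-4) + (3/7)·0 = -16/7.
All of Player II's active replies (b1, b2) yield -16/7, and no column does worse for Player I. The mix makes Player II indifferent and guarantees -16/7, so it is optimal.

Yes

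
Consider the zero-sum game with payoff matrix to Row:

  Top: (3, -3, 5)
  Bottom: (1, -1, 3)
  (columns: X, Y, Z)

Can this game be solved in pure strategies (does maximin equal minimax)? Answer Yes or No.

Row minima: Top → -3, Bottom → -1; maximin = -1.
Column maxima: X → 3, Y → -1, Z → 5; minimax = -1.
maximin = minimax = -1, so a saddle point exists.

Yes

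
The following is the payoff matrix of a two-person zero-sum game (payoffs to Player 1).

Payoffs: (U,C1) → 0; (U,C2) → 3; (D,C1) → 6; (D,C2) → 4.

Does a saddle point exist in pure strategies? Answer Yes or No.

Row minima: U → 0, D → 4; maximin = 4.
Column maxima: C1 → 6, C2 → 4; minimax = 4.
maximin = minimax = 4, so a saddle point exists.

Yes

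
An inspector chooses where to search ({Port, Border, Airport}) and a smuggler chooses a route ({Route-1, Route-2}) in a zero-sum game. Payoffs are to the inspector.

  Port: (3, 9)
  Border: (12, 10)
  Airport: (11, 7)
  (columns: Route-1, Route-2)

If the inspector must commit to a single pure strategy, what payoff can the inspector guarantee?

Row minima: Port → 3, Border → 10, Airport → 7.
The best of these is 10.

10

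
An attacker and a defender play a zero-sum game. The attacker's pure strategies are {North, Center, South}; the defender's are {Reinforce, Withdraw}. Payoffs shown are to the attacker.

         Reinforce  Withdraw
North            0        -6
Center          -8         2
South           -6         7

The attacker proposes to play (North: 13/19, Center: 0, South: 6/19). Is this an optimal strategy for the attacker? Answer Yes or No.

Yes

Against Reinforce this mix gives (13/19)·0 + (6/19)·(-6) = -36/19.
Against Withdraw this mix gives (13/19)·(-6) + (6/19)·7 = -36/19.
All of the defender's active replies (Reinforce, Withdraw) yield -36/19, and no column does worse for the attacker. The mix makes the defender indifferent and guarantees -36/19, so it is optimal.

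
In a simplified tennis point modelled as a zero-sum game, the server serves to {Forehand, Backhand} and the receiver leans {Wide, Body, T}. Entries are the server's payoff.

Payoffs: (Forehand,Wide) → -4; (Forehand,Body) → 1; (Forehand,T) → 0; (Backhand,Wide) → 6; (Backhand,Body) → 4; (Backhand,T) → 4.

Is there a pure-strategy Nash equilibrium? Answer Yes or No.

Row minima: Forehand → -4, Backhand → 4; maximin = 4.
Column maxima: Wide → 6, Body → 4, T → 4; minimax = 4.
maximin = minimax = 4, so a saddle point exists.

Yes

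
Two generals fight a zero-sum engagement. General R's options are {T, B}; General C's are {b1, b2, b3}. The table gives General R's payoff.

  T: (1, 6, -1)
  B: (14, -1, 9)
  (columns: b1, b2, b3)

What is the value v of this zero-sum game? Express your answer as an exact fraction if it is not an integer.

Row minima: T → -1, B → -1; maximin = -1.
Column maxima: b1 → 14, b2 → 6, b3 → 9; minimax = 6.
-1 ≠ 6, so there is no saddle point; optimal play is mixed.
b1 is strictly dominated by b3 (it gives General R strictly more in every row), so General C never plays it.
On the remaining 2×2 (T, B vs b2, b3):
Let General R play T with probability p. Expected payoff against b2: 6p + (-1)(1−p) = 7p − 1; against b3: (-1)p + 9(1−p) = −10p + 9.
Setting these equal: 7p − 1 = −10p + 9 ⇒ 17p = 10 ⇒ p = 10/17, and the value is (7)·(10/17) − 1 = 53/17.
For General C: with q = P(b2), equating T's and B's payoffs gives 7q − 1 = −10q + 9 ⇒ q = 10/17.

53/17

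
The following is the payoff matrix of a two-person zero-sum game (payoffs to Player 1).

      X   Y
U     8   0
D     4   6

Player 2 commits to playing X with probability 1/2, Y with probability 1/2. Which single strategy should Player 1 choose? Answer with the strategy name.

Expected payoff of U: (1/2)·8 + (1/2)·0 = 4.
Expected payoff of D: (1/2)·4 + (1/2)·6 = 5.
The largest is 5, so Player 1's best response is D.

D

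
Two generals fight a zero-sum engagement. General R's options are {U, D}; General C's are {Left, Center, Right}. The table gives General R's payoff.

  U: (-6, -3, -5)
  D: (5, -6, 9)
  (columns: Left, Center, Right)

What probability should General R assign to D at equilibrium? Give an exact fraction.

Row minima: U → -6, D → -6; maximin = -6.
Column maxima: Left → 5, Center → -3, Right → 9; minimax = -3.
-6 ≠ -3, so there is no saddle point; optimal play is mixed.
Right is strictly dominated by Left (it gives General R strictly more in every row), so General C never plays it.
On the remaining 2×2 (U, D vs Left, Center):
Let General R play U with probability p. Expected payoff against Left: (-6)p + 5(1−p) = −11p + 5; against Center: (-3)p + (-6)(1−p) = 3p − 6.
Setting these equal: −11p + 5 = 3p − 6 ⇒ −14p = -11 ⇒ p = 11/14, and the value is (-11)·(11/14) + 5 = -51/14.
For General C: with q = P(Left), equating U's and D's payoffs gives −3q − 3 = 11q − 6 ⇒ q = 3/14.

3/14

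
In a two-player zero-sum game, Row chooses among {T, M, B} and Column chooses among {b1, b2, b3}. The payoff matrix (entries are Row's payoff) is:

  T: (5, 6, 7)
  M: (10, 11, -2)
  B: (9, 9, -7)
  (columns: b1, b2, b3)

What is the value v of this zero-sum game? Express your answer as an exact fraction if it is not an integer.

Row minima: T → 5, M → -2, B → -7; maximin = 5.
Column maxima: b1 → 10, b2 → 11, b3 → 7; minimax = 7.
5 ≠ 7, so there is no saddle point; optimal play is mixed.
B is strictly dominated by M, so Row never plays it.
With B eliminated, b2 is strictly dominated by b1 (it gives Row strictly more in every remaining row), so Column never plays it.
On the remaining 2×2 (T, M vs b1, b3):
Let Row play T with probability p. Expected payoff against b1: 5p + 10(1−p) = −5p + 10; against b3: 7p + (-2)(1−p) = 9p − 2.
Setting these equal: −5p + 10 = 9p − 2 ⇒ −14p = -12 ⇒ p = 6/7, and the value is (-5)·(6/7) + 10 = 40/7.
For Column: with q = P(b1), equating T's and M's payoffs gives −2q + 7 = 12q − 2 ⇒ q = 9/14.

40/7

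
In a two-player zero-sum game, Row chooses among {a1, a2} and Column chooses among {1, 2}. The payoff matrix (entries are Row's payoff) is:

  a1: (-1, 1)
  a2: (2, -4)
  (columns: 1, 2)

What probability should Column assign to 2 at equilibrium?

Row minima: a1 → -1, a2 → -4; maximin = -1.
Column maxima: 1 → 2, 2 → 1; minimax = 1.
-1 ≠ 1, so there is no saddle point; optimal play is mixed.
Let Row play a1 with probability p. Expected payoff against 1: (-1)p + 2(1−p) = −3p + 2; against 2: 1p + (-4)(1−p) = 5p − 4.
Setting these equal: −3p + 2 = 5p − 4 ⇒ −8p = -6 ⇒ p = 3/4, and the value is (-3)·(3/4) + 2 = -1/4.
For Column: with q = P(1), equating a1's and a2's payoffs gives −2q + 1 = 6q − 4 ⇒ q = 5/8.

3/8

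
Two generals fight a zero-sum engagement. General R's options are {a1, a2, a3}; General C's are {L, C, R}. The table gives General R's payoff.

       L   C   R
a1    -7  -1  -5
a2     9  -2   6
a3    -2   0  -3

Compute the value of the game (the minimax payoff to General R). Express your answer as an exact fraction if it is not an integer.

-6/11

Row minima: a1 → -7, a2 → -2, a3 → -3; maximin = -2.
Column maxima: L → 9, C → 0, R → 6; minimax = 0.
-2 ≠ 0, so there is no saddle point; optimal play is mixed.
a1 is strictly dominated by a3, so General R never plays it.
With a1 eliminated, L is strictly dominated by R (it gives General R strictly more in every remaining row), so General C never plays it.
On the remaining 2×2 (a2, a3 vs C, R):
Let General R play a2 with probability p. Expected payoff against C: (-2)p + 0(1−p) = −2p; against R: 6p + (-3)(1−p) = 9p − 3.
Setting these equal: −2p = 9p − 3 ⇒ −11p = -3 ⇒ p = 3/11, and the value is (-2)·(3/11) = -6/11.
For General C: with q = P(C), equating a2's and a3's payoffs gives −8q + 6 = 3q − 3 ⇒ q = 9/11.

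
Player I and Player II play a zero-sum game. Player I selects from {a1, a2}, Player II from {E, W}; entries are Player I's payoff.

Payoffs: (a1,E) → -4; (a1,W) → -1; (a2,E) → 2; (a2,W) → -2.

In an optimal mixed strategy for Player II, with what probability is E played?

1/7

Row minima: a1 → -4, a2 → -2; maximin = -2.
Column maxima: E → 2, W → -1; minimax = -1.
-2 ≠ -1, so there is no saddle point; optimal play is mixed.
Let Player I play a1 with probability p. Expected payoff against E: (-4)p + 2(1−p) = −6p + 2; against W: (-1)p + (-2)(1−p) = p − 2.
Setting these equal: −6p + 2 = p − 2 ⇒ −7p = -4 ⇒ p = 4/7, and the value is (-6)·(4/7) + 2 = -10/7.
For Player II: with q = P(E), equating a1's and a2's payoffs gives −3q − 1 = 4q − 2 ⇒ q = 1/7.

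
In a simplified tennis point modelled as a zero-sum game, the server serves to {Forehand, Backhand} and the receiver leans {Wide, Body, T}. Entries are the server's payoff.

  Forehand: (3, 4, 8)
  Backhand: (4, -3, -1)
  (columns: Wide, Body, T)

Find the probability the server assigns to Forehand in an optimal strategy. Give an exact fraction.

Row minima: Forehand → 3, Backhand → -3; maximin = 3.
Column maxima: Wide → 4, Body → 4, T → 8; minimax = 4.
3 ≠ 4, so there is no saddle point; optimal play is mixed.
T is strictly dominated by Body (it gives the server strictly more in every row), so the receiver never plays it.
On the remaining 2×2 (Forehand, Backhand vs Wide, Body):
Let the server play Forehand with probability p. Expected payoff against Wide: 3p + 4(1−p) = −p + 4; against Body: 4p + (-3)(1−p) = 7p − 3.
Setting these equal: −p + 4 = 7p − 3 ⇒ −8p = -7 ⇒ p = 7/8, and the value is (-1)·(7/8) + 4 = 25/8.
For the receiver: with q = P(Wide), equating Forehand's and Backhand's payoffs gives −q + 4 = 7q − 3 ⇒ q = 7/8.

7/8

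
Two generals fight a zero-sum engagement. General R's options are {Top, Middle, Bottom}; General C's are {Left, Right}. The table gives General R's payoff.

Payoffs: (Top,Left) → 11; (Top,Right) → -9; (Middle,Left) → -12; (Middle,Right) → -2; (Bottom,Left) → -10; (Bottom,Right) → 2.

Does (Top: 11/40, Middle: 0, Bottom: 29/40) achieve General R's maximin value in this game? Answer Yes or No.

No

Against Left this mix gives (11/40)·11 + (29/40)·(-10) = -169/40.
Against Right this mix gives (11/40)·(-9) + (29/40)·2 = -41/40.
General C will play Left, holding General R to -169/40. Shifting weight toward the row that does better against Left would raise this floor (the equalizing mix achieves -17/8 against both Left and Right), so the proposed strategy is not optimal.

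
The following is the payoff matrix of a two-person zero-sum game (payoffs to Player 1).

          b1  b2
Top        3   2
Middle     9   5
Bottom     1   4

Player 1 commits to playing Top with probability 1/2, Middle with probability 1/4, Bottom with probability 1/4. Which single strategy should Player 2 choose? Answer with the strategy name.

If Player 2 plays b1, Player 1's expected payoff is (1/2)·3 + (1/4)·9 + (1/4)·1 = 4.
If Player 2 plays b2, Player 1's expected payoff is (1/2)·2 + (1/4)·5 + (1/4)·4 = 13/4.
Player 2 minimizes Player 1's payoff; the smallest is 13/4, so the best response is b2.

b2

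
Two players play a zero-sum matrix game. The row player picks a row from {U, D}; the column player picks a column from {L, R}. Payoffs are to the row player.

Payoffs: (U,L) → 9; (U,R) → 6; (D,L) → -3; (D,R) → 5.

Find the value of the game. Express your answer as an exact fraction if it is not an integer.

6

Row minima: U → 6, D → -3; maximin = 6.
Column maxima: L → 9, R → 6; minimax = 6.
Since maximin = minimax = 6, there is a saddle point and the value is 6.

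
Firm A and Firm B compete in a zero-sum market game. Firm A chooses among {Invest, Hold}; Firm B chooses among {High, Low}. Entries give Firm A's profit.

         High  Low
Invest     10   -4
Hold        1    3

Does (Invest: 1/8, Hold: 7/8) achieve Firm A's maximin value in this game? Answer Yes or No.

Yes

Against High this mix gives (1/8)·10 + (7/8)·1 = 17/8.
Against Low this mix gives (1/8)·(-4) + (7/8)·3 = 17/8.
All of Firm B's active replies (High, Low) yield 17/8, and no column does worse for Firm A. The mix makes Firm B indifferent and guarantees 17/8, so it is optimal.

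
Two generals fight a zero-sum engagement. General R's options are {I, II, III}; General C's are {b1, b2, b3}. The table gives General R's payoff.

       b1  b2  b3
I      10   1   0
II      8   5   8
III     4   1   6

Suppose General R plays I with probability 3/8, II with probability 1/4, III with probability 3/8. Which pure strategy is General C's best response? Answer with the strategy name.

If General C plays b1, General R's expected payoff is (3/8)·10 + (1/4)·8 + (3/8)·4 = 29/4.
If General C plays b2, General R's expected payoff is (3/8)·1 + (1/4)·5 + (3/8)·1 = 2.
If General C plays b3, General R's expected payoff is (3/8)·0 + (1/4)·8 + (3/8)·6 = 17/4.
General C minimizes General R's payoff; the smallest is 2, so the best response is b2.

b2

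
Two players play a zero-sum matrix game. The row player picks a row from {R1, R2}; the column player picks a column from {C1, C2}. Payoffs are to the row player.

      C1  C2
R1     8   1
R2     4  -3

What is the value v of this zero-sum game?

Row minima: R1 → 1, R2 → -3; maximin = 1.
Column maxima: C1 → 8, C2 → 1; minimax = 1.
Since maximin = minimax = 1, there is a saddle point and the value is 1.

1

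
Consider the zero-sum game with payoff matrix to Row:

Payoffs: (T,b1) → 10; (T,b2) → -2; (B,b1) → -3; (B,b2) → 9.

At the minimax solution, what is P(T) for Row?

Row minima: T → -2, B → -3; maximin = -2.
Column maxima: b1 → 10, b2 → 9; minimax = 9.
-2 ≠ 9, so there is no saddle point; optimal play is mixed.
Let Row play T with probability p. Expected payoff against b1: 10p + (-3)(1−p) = 13p − 3; against b2: (-2)p + 9(1−p) = −11p + 9.
Setting these equal: 13p − 3 = −11p + 9 ⇒ 24p = 12 ⇒ p = 1/2, and the value is (13)·(1/2) − 3 = 7/2.
For Column: with q = P(b1), equating T's and B's payoffs gives 12q − 2 = −12q + 9 ⇒ q = 11/24.

1/2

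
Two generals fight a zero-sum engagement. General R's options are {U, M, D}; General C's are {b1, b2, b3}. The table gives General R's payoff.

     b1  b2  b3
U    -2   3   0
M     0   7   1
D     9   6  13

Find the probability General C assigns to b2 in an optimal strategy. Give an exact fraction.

9/10

Row minima: U → -2, M → 0, D → 6; maximin = 6.
Column maxima: b1 → 9, b2 → 7, b3 → 13; minimax = 7.
6 ≠ 7, so there is no saddle point; optimal play is mixed.
U is strictly dominated by M, so General R never plays it.
b3 is strictly dominated by b1 (it gives General R strictly more in every row), so General C never plays it.
On the remaining 2×2 (M, D vs b1, b2):
Let General R play M with probability p. Expected payoff against b1: 0p + 9(1−p) = −9p + 9; against b2: 7p + 6(1−p) = p + 6.
Setting these equal: −9p + 9 = p + 6 ⇒ −10p = -3 ⇒ p = 3/10, and the value is (-9)·(3/10) + 9 = 63/10.
For General C: with q = P(b1), equating M's and D's payoffs gives −7q + 7 = 3q + 6 ⇒ q = 1/10.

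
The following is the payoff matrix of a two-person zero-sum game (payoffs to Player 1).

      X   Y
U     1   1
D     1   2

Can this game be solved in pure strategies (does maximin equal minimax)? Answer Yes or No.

Row minima: U → 1, D → 1; maximin = 1.
Column maxima: X → 1, Y → 2; minimax = 1.
maximin = minimax = 1, so a saddle point exists.

Yes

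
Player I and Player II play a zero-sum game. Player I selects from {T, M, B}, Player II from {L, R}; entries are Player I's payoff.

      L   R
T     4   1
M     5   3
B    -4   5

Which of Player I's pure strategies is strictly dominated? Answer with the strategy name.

T

M gives a strictly higher payoff than T against every column: 5 > 4, 3 > 1.
So T is strictly dominated and Player I never plays it.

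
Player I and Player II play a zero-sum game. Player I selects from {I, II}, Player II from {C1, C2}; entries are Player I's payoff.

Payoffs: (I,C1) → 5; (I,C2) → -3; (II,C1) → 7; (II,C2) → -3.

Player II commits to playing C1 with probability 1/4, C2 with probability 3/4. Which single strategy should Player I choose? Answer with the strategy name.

II

Expected payoff of I: (1/4)·5 + (3/4)·(-3) = -1.
Expected payoff of II: (1/4)·7 + (3/4)·(-3) = -1/2.
The largest is -1/2, so Player I's best response is II.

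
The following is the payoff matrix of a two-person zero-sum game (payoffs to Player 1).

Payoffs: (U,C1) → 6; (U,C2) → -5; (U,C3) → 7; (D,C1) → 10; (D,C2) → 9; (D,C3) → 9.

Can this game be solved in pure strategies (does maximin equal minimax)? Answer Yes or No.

Yes

Row minima: U → -5, D → 9; maximin = 9.
Column maxima: C1 → 10, C2 → 9, C3 → 9; minimax = 9.
maximin = minimax = 9, so a saddle point exists.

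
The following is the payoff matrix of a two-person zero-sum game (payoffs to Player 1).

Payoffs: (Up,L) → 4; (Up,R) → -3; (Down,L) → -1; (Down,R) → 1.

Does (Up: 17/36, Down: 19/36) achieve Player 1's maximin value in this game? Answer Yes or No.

Against L this mix gives (17/36)·4 + (19/36)·(-1) = 49/36.
Against R this mix gives (17/36)·(-3) + (19/36)·1 = -8/9.
Player 2 will play R, holding Player 1 to -8/9. Shifting weight toward the row that does better against R would raise this floor (the equalizing mix achieves 1/9 against both R and L), so the proposed strategy is not optimal.

No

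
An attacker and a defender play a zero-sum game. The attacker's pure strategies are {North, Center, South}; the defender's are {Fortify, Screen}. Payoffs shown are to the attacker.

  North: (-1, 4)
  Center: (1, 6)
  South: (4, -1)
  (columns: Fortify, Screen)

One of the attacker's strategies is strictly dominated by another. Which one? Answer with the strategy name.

North

Center gives a strictly higher payoff than North against every column: 1 > -1, 6 > 4.
So North is strictly dominated and the attacker never plays it.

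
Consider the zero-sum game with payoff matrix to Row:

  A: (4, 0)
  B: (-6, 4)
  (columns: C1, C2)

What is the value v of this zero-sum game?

8/7

Row minima: A → 0, B → -6; maximin = 0.
Column maxima: C1 → 4, C2 → 4; minimax = 4.
0 ≠ 4, so there is no saddle point; optimal play is mixed.
Let Row play A with probability p. Expected payoff against C1: 4p + (-6)(1−p) = 10p − 6; against C2: 0p + 4(1−p) = −4p + 4.
Setting these equal: 10p − 6 = −4p + 4 ⇒ 14p = 10 ⇒ p = 5/7, and the value is (10)·(5/7) − 6 = 8/7.
For Column: with q = P(C1), equating A's and B's payoffs gives 4q = −10q + 4 ⇒ q = 2/7.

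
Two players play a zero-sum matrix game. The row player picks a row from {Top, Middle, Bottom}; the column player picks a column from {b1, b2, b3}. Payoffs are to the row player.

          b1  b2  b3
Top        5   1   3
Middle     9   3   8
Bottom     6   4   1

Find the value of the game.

Row minima: Top → 1, Middle → 3, Bottom → 1; maximin = 3.
Column maxima: b1 → 9, b2 → 4, b3 → 8; minimax = 4.
3 ≠ 4, so there is no saddle point; optimal play is mixed.
Top is strictly dominated by Middle, so the row player never plays it.
b1 is strictly dominated by b2 (it gives the row player strictly more in every row), so the column player never plays it.
On the remaining 2×2 (Middle, Bottom vs b2, b3):
Let the row player play Middle with probability p. Expected payoff against b2: 3p + 4(1−p) = −p + 4; against b3: 8p + 1(1−p) = 7p + 1.
Setting these equal: −p + 4 = 7p + 1 ⇒ −8p = -3 ⇒ p = 3/8, and the value is (-1)·(3/8) + 4 = 29/8.
For the column player: with q = P(b2), equating Middle's and Bottom's payoffs gives −5q + 8 = 3q + 1 ⇒ q = 7/8.

29/8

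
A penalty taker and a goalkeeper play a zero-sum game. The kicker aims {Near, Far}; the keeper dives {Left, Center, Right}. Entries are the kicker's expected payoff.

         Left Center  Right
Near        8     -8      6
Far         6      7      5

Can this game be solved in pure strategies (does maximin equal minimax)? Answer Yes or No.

No

Row minima: Near → -8, Far → 5; maximin = 5.
Column maxima: Left → 8, Center → 7, Right → 6; minimax = 6.
5 ≠ 6, so no pure-strategy equilibrium exists.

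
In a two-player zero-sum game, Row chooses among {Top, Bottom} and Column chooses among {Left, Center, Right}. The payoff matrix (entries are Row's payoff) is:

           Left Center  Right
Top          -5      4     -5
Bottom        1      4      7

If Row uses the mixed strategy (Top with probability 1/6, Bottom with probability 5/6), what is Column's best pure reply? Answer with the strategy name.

Left

If Column plays Left, Row's expected payoff is (1/6)·(-5) + (5/6)·1 = 0.
If Column plays Center, Row's expected payoff is (1/6)·4 + (5/6)·4 = 4.
If Column plays Right, Row's expected payoff is (1/6)·(-5) + (5/6)·7 = 5.
Column minimizes Row's payoff; the smallest is 0, so the best response is Left.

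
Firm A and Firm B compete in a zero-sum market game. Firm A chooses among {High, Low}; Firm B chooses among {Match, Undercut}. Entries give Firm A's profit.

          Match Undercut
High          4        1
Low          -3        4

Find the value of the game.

19/10

Row minima: High → 1, Low → -3; maximin = 1.
Column maxima: Match → 4, Undercut → 4; minimax = 4.
1 ≠ 4, so there is no saddle point; optimal play is mixed.
Let Firm A play High with probability p. Expected payoff against Match: 4p + (-3)(1−p) = 7p − 3; against Undercut: 1p + 4(1−p) = −3p + 4.
Setting these equal: 7p − 3 = −3p + 4 ⇒ 10p = 7 ⇒ p = 7/10, and the value is (7)·(7/10) − 3 = 19/10.
For Firm B: with q = P(Match), equating High's and Low's payoffs gives 3q + 1 = −7q + 4 ⇒ q = 3/10.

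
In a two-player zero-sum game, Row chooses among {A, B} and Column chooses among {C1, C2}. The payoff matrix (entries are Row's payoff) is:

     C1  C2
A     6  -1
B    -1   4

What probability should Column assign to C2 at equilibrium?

7/12

Row minima: A → -1, B → -1; maximin = -1.
Column maxima: C1 → 6, C2 → 4; minimax = 4.
-1 ≠ 4, so there is no saddle point; optimal play is mixed.
Let Row play A with probability p. Expected payoff against C1: 6p + (-1)(1−p) = 7p − 1; against C2: (-1)p + 4(1−p) = −5p + 4.
Setting these equal: 7p − 1 = −5p + 4 ⇒ 12p = 5 ⇒ p = 5/12, and the value is (7)·(5/12) − 1 = 23/12.
For Column: with q = P(C1), equating A's and B's payoffs gives 7q − 1 = −5q + 4 ⇒ q = 5/12.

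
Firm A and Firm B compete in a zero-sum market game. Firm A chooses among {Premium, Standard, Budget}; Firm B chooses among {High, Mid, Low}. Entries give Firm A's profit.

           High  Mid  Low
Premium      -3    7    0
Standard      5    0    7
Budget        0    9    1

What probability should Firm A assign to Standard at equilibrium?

9/14

Row minima: Premium → -3, Standard → 0, Budget → 0; maximin = 0.
Column maxima: High → 5, Mid → 9, Low → 7; minimax = 5.
0 ≠ 5, so there is no saddle point; optimal play is mixed.
Premium is strictly dominated by Budget, so Firm A never plays it.
Low is strictly dominated by High (it gives Firm A strictly more in every row), so Firm B never plays it.
On the remaining 2×2 (Standard, Budget vs High, Mid):
Let Firm A play Standard with probability p. Expected payoff against High: 5p + 0(1−p) = 5p; against Mid: 0p + 9(1−p) = −9p + 9.
Setting these equal: 5p = −9p + 9 ⇒ 14p = 9 ⇒ p = 9/14, and the value is (5)·(9/14) = 45/14.
For Firm B: with q = P(High), equating Standard's and Budget's payoffs gives 5q = −9q + 9 ⇒ q = 9/14.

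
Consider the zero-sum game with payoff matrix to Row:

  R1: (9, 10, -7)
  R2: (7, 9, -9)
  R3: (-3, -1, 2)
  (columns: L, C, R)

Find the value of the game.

-1/7

Row minima: R1 → -7, R2 → -9, R3 → -3; maximin = -3.
Column maxima: L → 9, C → 10, R → 2; minimax = 2.
-3 ≠ 2, so there is no saddle point; optimal play is mixed.
R2 is strictly dominated by R1, so Row never plays it.
C is strictly dominated by L (it gives Row strictly more in every row), so Column never plays it.
On the remaining 2×2 (R1, R3 vs L, R):
Let Row play R1 with probability p. Expected payoff against L: 9p + (-3)(1−p) = 12p − 3; against R: (-7)p + 2(1−p) = −9p + 2.
Setting these equal: 12p − 3 = −9p + 2 ⇒ 21p = 5 ⇒ p = 5/21, and the value is (12)·(5/21) − 3 = -1/7.
For Column: with q = P(L), equating R1's and R3's payoffs gives 16q − 7 = −5q + 2 ⇒ q = 3/7.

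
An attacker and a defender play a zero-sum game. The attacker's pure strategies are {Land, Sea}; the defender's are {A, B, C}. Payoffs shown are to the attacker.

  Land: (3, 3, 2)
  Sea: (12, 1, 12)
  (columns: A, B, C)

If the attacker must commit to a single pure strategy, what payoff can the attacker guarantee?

Row minima: Land → 2, Sea → 1.
The best of these is 2.

2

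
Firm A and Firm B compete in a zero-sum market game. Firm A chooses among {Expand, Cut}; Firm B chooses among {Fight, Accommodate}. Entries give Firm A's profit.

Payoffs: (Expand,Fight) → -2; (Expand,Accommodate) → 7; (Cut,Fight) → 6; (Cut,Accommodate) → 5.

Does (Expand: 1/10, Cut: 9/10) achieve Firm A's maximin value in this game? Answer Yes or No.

Yes

Against Fight this mix gives (1/10)·(-2) + (9/10)·6 = 26/5.
Against Accommodate this mix gives (1/10)·7 + (9/10)·5 = 26/5.
All of Firm B's active replies (Fight, Accommodate) yield 26/5, and no column does worse for Firm A. The mix makes Firm B indifferent and guarantees 26/5, so it is optimal.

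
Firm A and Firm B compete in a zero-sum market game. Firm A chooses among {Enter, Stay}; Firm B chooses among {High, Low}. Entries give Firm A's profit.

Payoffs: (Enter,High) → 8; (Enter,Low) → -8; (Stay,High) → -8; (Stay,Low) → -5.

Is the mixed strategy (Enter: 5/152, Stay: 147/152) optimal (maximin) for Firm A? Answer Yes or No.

No

Against High this mix gives (5/152)·8 + (147/152)·(-8) = -142/19.
Against Low this mix gives (5/152)·(-8) + (147/152)·(-5) = -775/152.
Firm B will play High, holding Firm A to -142/19. Shifting weight toward the row that does better against High would raise this floor (the equalizing mix achieves -104/19 against both High and Low), so the proposed strategy is not optimal.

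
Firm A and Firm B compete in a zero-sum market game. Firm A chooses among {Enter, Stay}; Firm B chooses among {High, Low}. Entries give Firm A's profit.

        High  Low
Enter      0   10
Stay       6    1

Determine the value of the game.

4

Row minima: Enter → 0, Stay → 1; maximin = 1.
Column maxima: High → 6, Low → 10; minimax = 6.
1 ≠ 6, so there is no saddle point; optimal play is mixed.
Let Firm A play Enter with probability p. Expected payoff against High: 0p + 6(1−p) = −6p + 6; against Low: 10p + 1(1−p) = 9p + 1.
Setting these equal: −6p + 6 = 9p + 1 ⇒ −15p = -5 ⇒ p = 1/3, and the value is (-6)·(1/3) + 6 = 4.
For Firm B: with q = P(High), equating Enter's and Stay's payoffs gives −10q + 10 = 5q + 1 ⇒ q = 3/5.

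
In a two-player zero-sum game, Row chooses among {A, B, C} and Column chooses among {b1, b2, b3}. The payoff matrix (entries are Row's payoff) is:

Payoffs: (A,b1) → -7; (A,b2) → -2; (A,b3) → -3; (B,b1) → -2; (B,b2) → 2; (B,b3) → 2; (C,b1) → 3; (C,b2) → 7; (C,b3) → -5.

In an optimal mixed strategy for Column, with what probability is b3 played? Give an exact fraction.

Row minima: A → -7, B → -2, C → -5; maximin = -2.
Column maxima: b1 → 3, b2 → 7, b3 → 2; minimax = 2.
-2 ≠ 2, so there is no saddle point; optimal play is mixed.
A is strictly dominated by B, so Row never plays it.
b2 is strictly dominated by b1 (it gives Row strictly more in every row), so Column never plays it.
On the remaining 2×2 (B, C vs b1, b3):
Let Row play B with probability p. Expected payoff against b1: (-2)p + 3(1−p) = −5p + 3; against b3: 2p + (-5)(1−p) = 7p − 5.
Setting these equal: −5p + 3 = 7p − 5 ⇒ −12p = -8 ⇒ p = 2/3, and the value is (-5)·(2/3) + 3 = -1/3.
For Column: with q = P(b1), equating B's and C's payoffs gives −4q + 2 = 8q − 5 ⇒ q = 7/12.

5/12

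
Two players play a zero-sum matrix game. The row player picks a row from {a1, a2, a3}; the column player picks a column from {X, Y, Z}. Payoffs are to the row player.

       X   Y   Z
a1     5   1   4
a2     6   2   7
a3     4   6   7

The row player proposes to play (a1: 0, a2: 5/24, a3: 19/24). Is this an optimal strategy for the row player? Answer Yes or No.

Against X this mix gives (5/24)·6 + (19/24)·4 = 53/12.
Against Y this mix gives (5/24)·2 + (19/24)·6 = 31/6.
Against Z this mix gives (5/24)·7 + (19/24)·7 = 7.
The column player will play X, holding the row player to 53/12. Shifting weight toward the row that does better against X would raise this floor (the equalizing mix achieves 14/3 against both X and Y), so the proposed strategy is not optimal.

No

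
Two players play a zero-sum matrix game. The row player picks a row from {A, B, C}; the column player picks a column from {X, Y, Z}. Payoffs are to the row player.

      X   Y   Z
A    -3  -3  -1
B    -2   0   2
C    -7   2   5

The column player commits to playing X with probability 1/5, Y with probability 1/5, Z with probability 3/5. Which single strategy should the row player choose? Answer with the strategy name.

C

Expected payoff of A: (1/5)·(-3) + (1/5)·(-3) + (3/5)·(-1) = -9/5.
Expected payoff of B: (1/5)·(-2) + (1/5)·0 + (3/5)·2 = 4/5.
Expected payoff of C: (1/5)·(-7) + (1/5)·2 + (3/5)·5 = 2.
The largest is 2, so the row player's best response is C.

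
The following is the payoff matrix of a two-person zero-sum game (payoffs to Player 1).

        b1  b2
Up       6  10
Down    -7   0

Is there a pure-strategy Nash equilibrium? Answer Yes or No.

Row minima: Up → 6, Down → -7; maximin = 6.
Column maxima: b1 → 6, b2 → 10; minimax = 6.
maximin = minimax = 6, so a saddle point exists.

Yes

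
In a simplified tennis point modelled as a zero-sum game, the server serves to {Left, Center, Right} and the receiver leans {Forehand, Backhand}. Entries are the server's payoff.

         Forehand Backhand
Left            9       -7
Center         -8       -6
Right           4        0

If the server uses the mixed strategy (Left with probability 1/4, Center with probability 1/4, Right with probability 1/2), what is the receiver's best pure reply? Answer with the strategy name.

Backhand

If the receiver plays Forehand, the server's expected payoff is (1/4)·9 + (1/4)·(-8) + (1/2)·4 = 9/4.
If the receiver plays Backhand, the server's expected payoff is (1/4)·(-7) + (1/4)·(-6) + (1/2)·0 = -13/4.
The receiver minimizes the server's payoff; the smallest is -13/4, so the best response is Backhand.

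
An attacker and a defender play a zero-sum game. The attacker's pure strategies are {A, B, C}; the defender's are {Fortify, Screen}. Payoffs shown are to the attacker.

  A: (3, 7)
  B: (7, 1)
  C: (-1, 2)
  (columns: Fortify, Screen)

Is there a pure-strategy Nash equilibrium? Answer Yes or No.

No

Row minima: A → 3, B → 1, C → -1; maximin = 3.
Column maxima: Fortify → 7, Screen → 7; minimax = 7.
3 ≠ 7, so no pure-strategy equilibrium exists.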